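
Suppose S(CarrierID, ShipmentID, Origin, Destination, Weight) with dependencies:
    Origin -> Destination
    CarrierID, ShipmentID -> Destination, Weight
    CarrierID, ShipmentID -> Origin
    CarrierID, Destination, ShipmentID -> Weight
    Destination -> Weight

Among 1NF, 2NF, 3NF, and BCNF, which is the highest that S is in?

2NF

Candidate key: {CarrierID, ShipmentID}. Prime attributes: {CarrierID, ShipmentID}.
For Origin -> Destination we have {Origin}⁺ = {Destination, Origin, Weight}; {Origin} is not a superkey, so BCNF fails.
Because {Destination} is non-prime and the left side of Origin -> Destination is not a superkey, the relation is not in 3NF.
No proper subset of a key has a non-prime attribute in its closure, so there is no partial dependency; 2NF holds.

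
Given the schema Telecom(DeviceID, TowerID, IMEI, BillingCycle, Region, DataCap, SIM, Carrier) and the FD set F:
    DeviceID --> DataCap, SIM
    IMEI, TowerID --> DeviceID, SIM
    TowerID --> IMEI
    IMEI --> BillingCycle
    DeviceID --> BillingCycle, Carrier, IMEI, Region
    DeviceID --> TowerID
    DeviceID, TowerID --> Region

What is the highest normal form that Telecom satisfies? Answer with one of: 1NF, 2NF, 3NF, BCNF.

Candidate keys: {DeviceID}, {TowerID}. Prime attributes: {DeviceID, TowerID}.
For IMEI --> BillingCycle we have {IMEI}⁺ = {BillingCycle, IMEI}; {IMEI} is not a superkey, so BCNF fails.
IMEI --> BillingCycle has non-prime {BillingCycle} on the right and a non-superkey on the left, so 3NF fails.
With only single-attribute keys there can be no partial dependency, so 2NF holds.

2NF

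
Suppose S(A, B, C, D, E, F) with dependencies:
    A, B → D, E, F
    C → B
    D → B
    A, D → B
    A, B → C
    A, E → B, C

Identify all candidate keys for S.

No FD produces {A}, so it must be in every candidate key.
{A, B} is a candidate key since {A, B}⁺ = {A, B, C, D, E, F} covers every attribute.
{A, C} is a candidate key since {A, C}⁺ = {A, B, C, D, E, F} covers every attribute.
{A, D} is a candidate key since {A, D}⁺ = {A, B, C, D, E, F} covers every attribute.
{A, E} is a candidate key since {A, E}⁺ = {A, B, C, D, E, F} covers every attribute.
Any other superkey properly contains one of these, so there are no further candidate keys.

{A, B}, {A, C}, {A, D}, {A, E}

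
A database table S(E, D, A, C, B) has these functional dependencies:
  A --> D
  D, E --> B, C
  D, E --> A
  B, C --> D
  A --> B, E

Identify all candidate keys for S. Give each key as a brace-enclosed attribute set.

{A}⁺ = {A, B, C, D, E}, which is every attribute, so {A} is a candidate key.
{D, E}⁺ = {A, B, C, D, E}, which is every attribute, so {D, E} is a candidate key.
{B, C, E}⁺ = {A, B, C, D, E}, which is every attribute, so {B, C, E} is a candidate key.
No proper subset of any of these is a key, and no other minimal superkey exists.

{A}, {B, C, E}, {D, E}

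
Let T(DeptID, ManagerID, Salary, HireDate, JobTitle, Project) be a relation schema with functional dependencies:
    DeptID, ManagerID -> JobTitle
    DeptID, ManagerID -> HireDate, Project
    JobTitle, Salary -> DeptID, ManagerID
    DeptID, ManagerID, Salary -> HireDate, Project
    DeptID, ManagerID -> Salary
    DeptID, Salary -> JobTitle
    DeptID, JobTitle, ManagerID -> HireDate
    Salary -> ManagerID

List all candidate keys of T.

{DeptID, ManagerID}, {DeptID, Salary}, {JobTitle, Salary}

{DeptID, ManagerID}⁺ = {DeptID, HireDate, JobTitle, ManagerID, Project, Salary}, which is every attribute, so {DeptID, ManagerID} is a candidate key.
{DeptID, Salary}⁺ = {DeptID, HireDate, JobTitle, ManagerID, Project, Salary}, which is every attribute, so {DeptID, Salary} is a candidate key.
{JobTitle, Salary}⁺ = {DeptID, HireDate, JobTitle, ManagerID, Project, Salary}, which is every attribute, so {JobTitle, Salary} is a candidate key.
Any other superkey properly contains one of these, so there are no further candidate keys.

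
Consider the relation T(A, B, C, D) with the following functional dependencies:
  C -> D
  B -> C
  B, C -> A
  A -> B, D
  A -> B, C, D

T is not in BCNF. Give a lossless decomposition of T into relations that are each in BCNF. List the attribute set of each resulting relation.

Candidate keys of the original relation: {A}, {B}.
Within {A, B, C, D}: {C}⁺ ∩ {A, B, C, D} = {C, D}, not the whole set, so C -> D violates BCNF; decompose into {C, D} and {A, B, C}.
{C, D} has no BCNF violation.
{A, B, C} has no BCNF violation.

{A, B, C}; {C, D}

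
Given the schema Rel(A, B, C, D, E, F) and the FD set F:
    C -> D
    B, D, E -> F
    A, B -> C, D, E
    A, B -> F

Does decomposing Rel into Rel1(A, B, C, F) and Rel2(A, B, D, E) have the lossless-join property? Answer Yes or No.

Yes

Common attributes: {A, B}; their closure is {A, B, C, D, E, F}.
This includes all of Rel1, so the common attributes are a superkey of Rel1 — the join is lossless.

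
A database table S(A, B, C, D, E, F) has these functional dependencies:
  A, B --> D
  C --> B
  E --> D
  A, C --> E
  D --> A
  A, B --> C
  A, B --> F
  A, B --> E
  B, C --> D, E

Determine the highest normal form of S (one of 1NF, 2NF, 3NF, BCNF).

3NF

Candidate keys: {A, B}, {B, D}, {B, E}, {C}. Prime attributes: {A, B, C, D, E}.
For E --> D we have {E}⁺ = {A, D, E}; {E} is not a superkey, so BCNF fails.
Since {D} ⊆ prime attributes and every other non-superkey FD also has a prime right side, the schema is in 3NF.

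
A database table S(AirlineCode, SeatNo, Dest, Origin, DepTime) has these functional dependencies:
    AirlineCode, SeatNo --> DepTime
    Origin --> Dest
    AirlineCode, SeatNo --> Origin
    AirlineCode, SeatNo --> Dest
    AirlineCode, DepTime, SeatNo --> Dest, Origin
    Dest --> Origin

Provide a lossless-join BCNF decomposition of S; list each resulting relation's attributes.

Candidate key of the original relation: {AirlineCode, SeatNo}.
Within {AirlineCode, DepTime, Dest, Origin, SeatNo}: {Origin}⁺ ∩ {AirlineCode, DepTime, Dest, Origin, SeatNo} = {Dest, Origin}, not the whole set, so Origin --> Dest violates BCNF; decompose into {Dest, Origin} and {AirlineCode, DepTime, Origin, SeatNo}.
{Dest, Origin} is in BCNF.
{AirlineCode, DepTime, Origin, SeatNo} is in BCNF.

{AirlineCode, DepTime, Origin, SeatNo}; {Dest, Origin}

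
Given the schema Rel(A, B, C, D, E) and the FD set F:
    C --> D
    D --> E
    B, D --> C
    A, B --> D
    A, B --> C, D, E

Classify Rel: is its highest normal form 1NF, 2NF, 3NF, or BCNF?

2NF

Candidate key: {A, B}. Prime attributes: {A, B}.
For C --> D we have {C}⁺ = {C, D, E}; {C} is not a superkey, so BCNF fails.
Because {D} is non-prime and the left side of C --> D is not a superkey, the relation is not in 3NF.
No non-prime attribute depends on a proper subset of any candidate key, so 2NF holds.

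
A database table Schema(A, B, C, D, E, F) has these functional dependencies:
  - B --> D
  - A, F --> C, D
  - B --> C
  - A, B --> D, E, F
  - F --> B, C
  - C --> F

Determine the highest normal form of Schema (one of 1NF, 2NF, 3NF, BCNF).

Candidate keys: {A, B}, {A, C}, {A, F}. Prime attributes: {A, B, C, F}.
B --> D: {B}⁺ = {B, C, D, F}, which is not all of the attributes, so the left side is not a superkey — BCNF is violated.
B --> D determines the non-prime attribute {D} from a non-superkey — 3NF is violated.
The proper key subset {B} of {A, B} determines non-prime {D}, so the relation is not even in 2NF.

1NF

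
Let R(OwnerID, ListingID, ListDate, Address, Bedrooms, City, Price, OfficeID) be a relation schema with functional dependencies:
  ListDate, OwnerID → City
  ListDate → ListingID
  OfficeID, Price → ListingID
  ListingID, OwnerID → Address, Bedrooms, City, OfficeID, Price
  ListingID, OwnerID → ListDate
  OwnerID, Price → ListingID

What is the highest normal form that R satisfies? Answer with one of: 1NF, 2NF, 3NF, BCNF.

3NF

Candidate keys: {ListDate, OwnerID}, {ListingID, OwnerID}, {OwnerID, Price}. Prime attributes: {ListDate, ListingID, OwnerID, Price}.
ListDate → ListingID breaks BCNF: {ListDate}⁺ = {ListDate, ListingID}, so {ListDate} is not a superkey.
Its right-hand attributes {ListingID} are all prime, as are those of every other non-superkey FD — the relation is in 3NF.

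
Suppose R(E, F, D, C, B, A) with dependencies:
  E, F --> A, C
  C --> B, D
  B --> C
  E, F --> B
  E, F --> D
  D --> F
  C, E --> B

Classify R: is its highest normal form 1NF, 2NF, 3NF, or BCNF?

3NF

Candidate keys: {B, E}, {C, E}, {D, E}, {E, F}. Prime attributes: {B, C, D, E, F}.
For C --> B, D we have {C}⁺ = {B, C, D, F}; {C} is not a superkey, so BCNF fails.
Since {B, D} ⊆ prime attributes and every other non-superkey FD also has a prime right side, the schema is in 3NF.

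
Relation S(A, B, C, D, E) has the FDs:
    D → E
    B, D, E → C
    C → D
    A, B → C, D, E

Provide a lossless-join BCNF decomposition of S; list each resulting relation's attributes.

{A, B, C}; {C, D}; {D, E}

Candidate key of the original relation: {A, B}.
In {A, B, C, D, E}, {D} is not a superkey ({D}⁺ restricted to this set is {D, E}), so split on D → E into {D, E} and {A, B, C, D}.
{D, E} is in BCNF.
In {A, B, C, D}, {C} is not a superkey ({C}⁺ restricted to this set is {C, D}), so split on C → D into {C, D} and {A, B, C}.
{C, D} is in BCNF.
{A, B, C} is in BCNF.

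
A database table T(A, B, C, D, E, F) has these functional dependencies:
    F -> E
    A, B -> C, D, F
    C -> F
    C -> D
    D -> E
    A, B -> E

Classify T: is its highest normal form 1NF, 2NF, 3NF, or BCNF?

Candidate key: {A, B}. Prime attributes: {A, B}.
For F -> E we have {F}⁺ = {E, F}; {F} is not a superkey, so BCNF fails.
Because {E} is non-prime and the left side of F -> E is not a superkey, the relation is not in 3NF.
No proper subset of a key has a non-prime attribute in its closure, so there is no partial dependency; 2NF holds.

2NF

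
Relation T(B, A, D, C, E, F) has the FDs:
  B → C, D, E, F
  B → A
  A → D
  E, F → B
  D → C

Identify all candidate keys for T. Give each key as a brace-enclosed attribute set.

{B}, {E, F}

{B} is a candidate key since {B}⁺ = {A, B, C, D, E, F} covers every attribute.
{E, F} is a candidate key since {E, F}⁺ = {A, B, C, D, E, F} covers every attribute.
No proper subset of any of these is a key, and no other minimal superkey exists.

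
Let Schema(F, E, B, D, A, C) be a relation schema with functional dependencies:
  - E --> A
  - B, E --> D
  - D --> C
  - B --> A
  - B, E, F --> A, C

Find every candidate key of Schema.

Attributes never on any right-hand side: {B, E, F} — every candidate key must contain all of them.
{B, E, F}⁺ = {A, B, C, D, E, F} — all of the relation — so {B, E, F} is a candidate key.
Every other attribute set either contains this one or has a smaller closure.

{B, E, F}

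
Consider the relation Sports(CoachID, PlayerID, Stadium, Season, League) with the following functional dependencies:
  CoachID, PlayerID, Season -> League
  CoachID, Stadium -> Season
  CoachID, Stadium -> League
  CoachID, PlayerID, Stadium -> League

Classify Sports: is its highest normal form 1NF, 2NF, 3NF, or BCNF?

1NF

Candidate key: {CoachID, PlayerID, Stadium}. Prime attributes: {CoachID, PlayerID, Stadium}.
CoachID, PlayerID, Season -> League: {CoachID, PlayerID, Season}⁺ = {CoachID, League, PlayerID, Season}, which is not all of the attributes, so the left side is not a superkey — BCNF is violated.
Because {League} is non-prime and the left side of CoachID, PlayerID, Season -> League is not a superkey, the relation is not in 3NF.
Since {CoachID, Stadium} ⊂ {CoachID, PlayerID, Stadium} and {CoachID, Stadium}⁺ ⊇ {League, Season} with {League, Season} non-prime, there is a partial dependency; 2NF fails.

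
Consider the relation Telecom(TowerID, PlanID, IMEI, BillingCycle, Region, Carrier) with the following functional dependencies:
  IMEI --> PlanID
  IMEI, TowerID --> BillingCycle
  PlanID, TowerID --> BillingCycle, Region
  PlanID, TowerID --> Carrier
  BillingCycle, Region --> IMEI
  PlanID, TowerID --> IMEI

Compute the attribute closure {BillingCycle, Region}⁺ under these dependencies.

Start with {BillingCycle, Region}.
BillingCycle, Region --> IMEI applies; add {IMEI} → now {BillingCycle, IMEI, Region}.
IMEI --> PlanID applies; add {PlanID} → now {BillingCycle, IMEI, PlanID, Region}.
No further FD applies.

{BillingCycle, IMEI, PlanID, Region}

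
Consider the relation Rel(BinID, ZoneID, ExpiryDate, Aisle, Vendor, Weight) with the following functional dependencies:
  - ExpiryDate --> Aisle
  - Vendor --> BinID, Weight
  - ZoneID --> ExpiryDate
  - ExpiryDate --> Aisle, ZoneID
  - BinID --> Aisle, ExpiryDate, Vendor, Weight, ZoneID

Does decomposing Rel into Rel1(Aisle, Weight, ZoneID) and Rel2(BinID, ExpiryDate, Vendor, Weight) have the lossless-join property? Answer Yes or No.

No

Rel1 ∩ Rel2 = {Weight}; its closure under F is {Weight}.
Neither Rel1 nor Rel2 is contained in that closure, so the decomposition is lossy.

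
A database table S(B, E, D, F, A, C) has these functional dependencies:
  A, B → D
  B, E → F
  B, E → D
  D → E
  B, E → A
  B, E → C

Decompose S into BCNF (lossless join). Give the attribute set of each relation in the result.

Candidate keys of the original relation: {A, B}, {B, D}, {B, E}.
Within {A, B, C, D, E, F}: {D}⁺ ∩ {A, B, C, D, E, F} = {D, E}, not the whole set, so D → E violates BCNF; decompose into {D, E} and {A, B, C, D, F}.
{D, E} has no BCNF violation.
{A, B, C, D, F} has no BCNF violation.

{A, B, C, D, F}; {D, E}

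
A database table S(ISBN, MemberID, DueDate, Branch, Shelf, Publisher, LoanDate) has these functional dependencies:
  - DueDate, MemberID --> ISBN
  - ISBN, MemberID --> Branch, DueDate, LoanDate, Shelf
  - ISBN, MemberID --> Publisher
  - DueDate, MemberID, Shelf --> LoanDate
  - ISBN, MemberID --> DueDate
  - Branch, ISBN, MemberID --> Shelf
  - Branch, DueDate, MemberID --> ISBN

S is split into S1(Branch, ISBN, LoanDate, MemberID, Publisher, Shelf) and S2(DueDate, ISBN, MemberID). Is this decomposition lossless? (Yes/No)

Yes

Common attributes: {ISBN, MemberID}; their closure is {Branch, DueDate, ISBN, LoanDate, MemberID, Publisher, Shelf}.
S1 is contained in that closure, so S1 ∩ S2 --> S1 holds and the join is lossless.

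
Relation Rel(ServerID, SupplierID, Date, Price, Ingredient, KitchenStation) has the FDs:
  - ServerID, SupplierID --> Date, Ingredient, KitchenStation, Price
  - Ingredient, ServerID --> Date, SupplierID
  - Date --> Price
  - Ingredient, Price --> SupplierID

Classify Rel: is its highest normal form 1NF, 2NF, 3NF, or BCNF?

2NF

Candidate keys: {Ingredient, ServerID}, {ServerID, SupplierID}. Prime attributes: {Ingredient, ServerID, SupplierID}.
Date --> Price breaks BCNF: {Date}⁺ = {Date, Price}, so {Date} is not a superkey.
Date --> Price determines the non-prime attribute {Price} from a non-superkey — 3NF is violated.
No proper subset of a key has a non-prime attribute in its closure, so there is no partial dependency; 2NF holds.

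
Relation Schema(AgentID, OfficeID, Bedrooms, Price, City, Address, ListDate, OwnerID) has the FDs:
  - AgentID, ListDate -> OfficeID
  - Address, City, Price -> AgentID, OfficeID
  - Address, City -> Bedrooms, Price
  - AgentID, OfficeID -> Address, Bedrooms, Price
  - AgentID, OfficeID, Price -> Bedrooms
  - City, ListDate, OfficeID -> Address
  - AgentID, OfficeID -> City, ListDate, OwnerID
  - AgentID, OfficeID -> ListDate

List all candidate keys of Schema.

{Address, City}⁺ = {Address, AgentID, Bedrooms, City, ListDate, OfficeID, OwnerID, Price} — all of the relation — so {Address, City} is a candidate key.
{AgentID, ListDate}⁺ = {Address, AgentID, Bedrooms, City, ListDate, OfficeID, OwnerID, Price} — all of the relation — so {AgentID, ListDate} is a candidate key.
{AgentID, OfficeID}⁺ = {Address, AgentID, Bedrooms, City, ListDate, OfficeID, OwnerID, Price} — all of the relation — so {AgentID, OfficeID} is a candidate key.
{City, ListDate, OfficeID}⁺ = {Address, AgentID, Bedrooms, City, ListDate, OfficeID, OwnerID, Price} — all of the relation — so {City, ListDate, OfficeID} is a candidate key.
No proper subset of any of these is a key, and no other minimal superkey exists.

{Address, City}, {AgentID, ListDate}, {AgentID, OfficeID}, {City, ListDate, OfficeID}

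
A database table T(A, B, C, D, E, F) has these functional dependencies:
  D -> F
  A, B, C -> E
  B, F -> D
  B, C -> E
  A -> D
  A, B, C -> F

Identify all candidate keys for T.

No FD produces {A, B, C}, so they must be in every candidate key.
{A, B, C} is a candidate key since {A, B, C}⁺ = {A, B, C, D, E, F} covers every attribute.
Every other attribute set either contains this one or has a smaller closure.

{A, B, C}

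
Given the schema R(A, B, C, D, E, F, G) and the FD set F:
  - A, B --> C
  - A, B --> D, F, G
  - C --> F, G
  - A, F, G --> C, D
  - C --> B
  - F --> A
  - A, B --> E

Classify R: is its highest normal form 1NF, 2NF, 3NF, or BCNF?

3NF

Candidate keys: {A, B}, {B, F}, {C}, {F, G}. Prime attributes: {A, B, C, F, G}.
F --> A: {F}⁺ = {A, F}, which is not all of the attributes, so the left side is not a superkey — BCNF is violated.
Since {A} ⊆ prime attributes and every other non-superkey FD also has a prime right side, the schema is in 3NF.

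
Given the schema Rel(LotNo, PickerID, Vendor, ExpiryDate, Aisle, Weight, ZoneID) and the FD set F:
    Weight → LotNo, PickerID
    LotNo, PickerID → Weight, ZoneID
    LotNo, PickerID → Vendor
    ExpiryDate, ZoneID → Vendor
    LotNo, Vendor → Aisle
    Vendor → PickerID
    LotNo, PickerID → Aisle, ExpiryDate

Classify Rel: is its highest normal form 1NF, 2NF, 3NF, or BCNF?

3NF

Candidate keys: {ExpiryDate, LotNo, ZoneID}, {LotNo, PickerID}, {LotNo, Vendor}, {Weight}. Prime attributes: {ExpiryDate, LotNo, PickerID, Vendor, Weight, ZoneID}.
For ExpiryDate, ZoneID → Vendor we have {ExpiryDate, ZoneID}⁺ = {ExpiryDate, PickerID, Vendor, ZoneID}; {ExpiryDate, ZoneID} is not a superkey, so BCNF fails.
But every attribute on its right side ({Vendor}) is prime, and the same holds for every other non-superkey FD, so 3NF still holds.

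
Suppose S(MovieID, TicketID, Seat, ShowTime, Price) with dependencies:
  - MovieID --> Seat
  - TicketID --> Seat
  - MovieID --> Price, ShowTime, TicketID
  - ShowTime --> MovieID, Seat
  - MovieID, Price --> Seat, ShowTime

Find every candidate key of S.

{MovieID}⁺ = {MovieID, Price, Seat, ShowTime, TicketID}, which is every attribute, so {MovieID} is a candidate key.
{ShowTime}⁺ = {MovieID, Price, Seat, ShowTime, TicketID}, which is every attribute, so {ShowTime} is a candidate key.
Any other superkey properly contains one of these, so there are no further candidate keys.

{MovieID}, {ShowTime}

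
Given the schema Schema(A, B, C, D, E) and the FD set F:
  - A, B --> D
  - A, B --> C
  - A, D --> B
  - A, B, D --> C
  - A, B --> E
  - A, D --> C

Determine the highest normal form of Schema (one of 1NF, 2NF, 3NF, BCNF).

BCNF

Candidate keys: {A, B}, {A, D}. Prime attributes: {A, B, D}.
Every FD has a superkey on the left, so the relation is in BCNF.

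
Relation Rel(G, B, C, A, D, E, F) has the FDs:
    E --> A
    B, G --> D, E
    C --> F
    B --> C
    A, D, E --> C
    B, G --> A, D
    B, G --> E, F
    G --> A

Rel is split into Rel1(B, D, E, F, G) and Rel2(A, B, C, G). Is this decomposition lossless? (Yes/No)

Rel1 ∩ Rel2 = {B, G}; its closure under F is {A, B, C, D, E, F, G}.
Since Rel1 ⊆ {A, B, C, D, E, F, G}, the intersection is a superkey of Rel1; the decomposition is lossless.

Yes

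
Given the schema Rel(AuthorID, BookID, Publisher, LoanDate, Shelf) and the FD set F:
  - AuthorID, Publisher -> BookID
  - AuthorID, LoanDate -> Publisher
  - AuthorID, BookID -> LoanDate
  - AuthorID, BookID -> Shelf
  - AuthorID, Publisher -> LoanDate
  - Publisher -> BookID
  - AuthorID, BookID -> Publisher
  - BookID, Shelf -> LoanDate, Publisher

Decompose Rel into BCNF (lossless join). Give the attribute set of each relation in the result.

Candidate keys of the original relation: {AuthorID, BookID}, {AuthorID, LoanDate}, {AuthorID, Publisher}.
In {AuthorID, BookID, LoanDate, Publisher, Shelf}, {Publisher} is not a superkey ({Publisher}⁺ restricted to this set is {BookID, Publisher}), so split on Publisher -> BookID into {BookID, Publisher} and {AuthorID, LoanDate, Publisher, Shelf}.
{BookID, Publisher} has no BCNF violation.
In {AuthorID, LoanDate, Publisher, Shelf}, {Publisher, Shelf} is not a superkey ({Publisher, Shelf}⁺ restricted to this set is {LoanDate, Publisher, Shelf}), so split on Publisher, Shelf -> LoanDate into {LoanDate, Publisher, Shelf} and {AuthorID, Publisher, Shelf}.
{LoanDate, Publisher, Shelf} has no BCNF violation.
{AuthorID, Publisher, Shelf} has no BCNF violation.

{AuthorID, Publisher, Shelf}; {BookID, Publisher}; {LoanDate, Publisher, Shelf}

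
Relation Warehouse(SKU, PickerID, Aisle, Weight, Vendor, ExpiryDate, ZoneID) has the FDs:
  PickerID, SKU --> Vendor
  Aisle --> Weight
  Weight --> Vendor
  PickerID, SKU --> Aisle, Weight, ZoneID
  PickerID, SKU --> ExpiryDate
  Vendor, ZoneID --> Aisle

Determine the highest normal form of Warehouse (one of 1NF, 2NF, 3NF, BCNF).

2NF

Candidate key: {PickerID, SKU}. Prime attributes: {PickerID, SKU}.
For Aisle --> Weight we have {Aisle}⁺ = {Aisle, Vendor, Weight}; {Aisle} is not a superkey, so BCNF fails.
Aisle --> Weight has non-prime {Weight} on the right and a non-superkey on the left, so 3NF fails.
Checking every proper subset of each key, none determines a non-prime attribute — 2NF is satisfied.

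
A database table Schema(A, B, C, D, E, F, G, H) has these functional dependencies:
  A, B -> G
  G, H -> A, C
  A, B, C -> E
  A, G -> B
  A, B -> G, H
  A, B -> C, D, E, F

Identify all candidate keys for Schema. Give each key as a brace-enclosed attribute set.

{A, B} is a candidate key since {A, B}⁺ = {A, B, C, D, E, F, G, H} covers every attribute.
{A, G} is a candidate key since {A, G}⁺ = {A, B, C, D, E, F, G, H} covers every attribute.
{G, H} is a candidate key since {G, H}⁺ = {A, B, C, D, E, F, G, H} covers every attribute.
These are minimal and exhaustive — every other superkey contains one of them.

{A, B}, {A, G}, {G, H}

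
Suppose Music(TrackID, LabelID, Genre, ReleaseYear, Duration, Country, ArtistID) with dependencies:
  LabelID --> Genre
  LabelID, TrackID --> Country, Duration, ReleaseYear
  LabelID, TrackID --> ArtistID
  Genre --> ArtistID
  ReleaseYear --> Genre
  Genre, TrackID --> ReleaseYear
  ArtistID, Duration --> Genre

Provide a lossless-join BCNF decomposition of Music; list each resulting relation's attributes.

Candidate key of the original relation: {LabelID, TrackID}.
Within {ArtistID, Country, Duration, Genre, LabelID, ReleaseYear, TrackID}: {LabelID}⁺ ∩ {ArtistID, Country, Duration, Genre, LabelID, ReleaseYear, TrackID} = {ArtistID, Genre, LabelID}, not the whole set, so LabelID --> ArtistID, Genre violates BCNF; decompose into {ArtistID, Genre, LabelID} and {Country, Duration, LabelID, ReleaseYear, TrackID}.
Within {ArtistID, Genre, LabelID}: {Genre}⁺ ∩ {ArtistID, Genre, LabelID} = {ArtistID, Genre}, not the whole set, so Genre --> ArtistID violates BCNF; decompose into {ArtistID, Genre} and {Genre, LabelID}.
{ArtistID, Genre} is in BCNF.
{Genre, LabelID} is in BCNF.
{Country, Duration, LabelID, ReleaseYear, TrackID} is in BCNF.

{ArtistID, Genre}; {Country, Duration, LabelID, ReleaseYear, TrackID}; {Genre, LabelID}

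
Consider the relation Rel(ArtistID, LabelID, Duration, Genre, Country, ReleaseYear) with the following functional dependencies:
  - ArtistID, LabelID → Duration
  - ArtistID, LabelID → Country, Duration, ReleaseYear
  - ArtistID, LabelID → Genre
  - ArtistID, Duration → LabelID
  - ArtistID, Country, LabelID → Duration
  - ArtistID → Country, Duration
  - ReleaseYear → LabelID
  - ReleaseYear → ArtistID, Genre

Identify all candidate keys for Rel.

{ArtistID}, {ReleaseYear}

Closure of {ArtistID} is {ArtistID, Country, Duration, Genre, LabelID, ReleaseYear}, the whole schema; {ArtistID} is a candidate key.
Closure of {ReleaseYear} is {ArtistID, Country, Duration, Genre, LabelID, ReleaseYear}, the whole schema; {ReleaseYear} is a candidate key.
Any other superkey properly contains one of these, so there are no further candidate keys.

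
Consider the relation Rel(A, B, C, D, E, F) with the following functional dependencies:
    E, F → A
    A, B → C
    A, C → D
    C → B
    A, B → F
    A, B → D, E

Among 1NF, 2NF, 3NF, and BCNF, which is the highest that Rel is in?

3NF

Candidate keys: {A, B}, {A, C}, {B, E, F}, {C, E, F}. Prime attributes: {A, B, C, E, F}.
E, F → A: {E, F}⁺ = {A, E, F}, which is not all of the attributes, so the left side is not a superkey — BCNF is violated.
Its right-hand attributes {A} are all prime, as are those of every other non-superkey FD — the relation is in 3NF.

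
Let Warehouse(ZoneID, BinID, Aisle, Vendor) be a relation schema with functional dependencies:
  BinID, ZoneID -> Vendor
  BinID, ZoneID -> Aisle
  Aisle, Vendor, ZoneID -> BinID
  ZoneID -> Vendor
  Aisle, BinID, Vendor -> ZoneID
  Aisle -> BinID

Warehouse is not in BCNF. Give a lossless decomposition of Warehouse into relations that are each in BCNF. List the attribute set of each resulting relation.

{Aisle, BinID}; {Aisle, ZoneID}; {Vendor, ZoneID}

Candidate keys of the original relation: {Aisle, Vendor}, {Aisle, ZoneID}, {BinID, ZoneID}.
Within {Aisle, BinID, Vendor, ZoneID}: {ZoneID}⁺ ∩ {Aisle, BinID, Vendor, ZoneID} = {Vendor, ZoneID}, not the whole set, so ZoneID -> Vendor violates BCNF; decompose into {Vendor, ZoneID} and {Aisle, BinID, ZoneID}.
{Vendor, ZoneID} is in BCNF.
Within {Aisle, BinID, ZoneID}: {Aisle}⁺ ∩ {Aisle, BinID, ZoneID} = {Aisle, BinID}, not the whole set, so Aisle -> BinID violates BCNF; decompose into {Aisle, BinID} and {Aisle, ZoneID}.
{Aisle, BinID} is in BCNF.
{Aisle, ZoneID} is in BCNF.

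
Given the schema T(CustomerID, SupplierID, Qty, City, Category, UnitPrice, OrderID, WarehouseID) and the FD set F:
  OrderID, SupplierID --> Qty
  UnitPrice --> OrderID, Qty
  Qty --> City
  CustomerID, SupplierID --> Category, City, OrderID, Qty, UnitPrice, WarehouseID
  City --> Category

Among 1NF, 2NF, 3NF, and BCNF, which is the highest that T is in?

2NF

Candidate key: {CustomerID, SupplierID}. Prime attributes: {CustomerID, SupplierID}.
OrderID, SupplierID --> Qty breaks BCNF: {OrderID, SupplierID}⁺ = {Category, City, OrderID, Qty, SupplierID}, so {OrderID, SupplierID} is not a superkey.
OrderID, SupplierID --> Qty determines the non-prime attribute {Qty} from a non-superkey — 3NF is violated.
Checking every proper subset of each key, none determines a non-prime attribute — 2NF is satisfied.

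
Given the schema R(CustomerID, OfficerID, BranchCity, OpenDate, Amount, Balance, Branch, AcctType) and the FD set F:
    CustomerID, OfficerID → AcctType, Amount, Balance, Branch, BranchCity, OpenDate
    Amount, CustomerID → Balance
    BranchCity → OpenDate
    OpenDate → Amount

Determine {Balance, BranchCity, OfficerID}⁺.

{Amount, Balance, BranchCity, OfficerID, OpenDate}

Start with {Balance, BranchCity, OfficerID}.
BranchCity → OpenDate applies; add {OpenDate} → now {Balance, BranchCity, OfficerID, OpenDate}.
OpenDate → Amount applies; add {Amount} → now {Amount, Balance, BranchCity, OfficerID, OpenDate}.
No further FD applies.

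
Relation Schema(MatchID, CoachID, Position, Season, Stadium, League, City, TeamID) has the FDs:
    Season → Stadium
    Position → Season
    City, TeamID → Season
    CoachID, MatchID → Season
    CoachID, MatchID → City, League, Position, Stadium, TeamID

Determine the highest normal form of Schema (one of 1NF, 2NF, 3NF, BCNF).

Candidate key: {CoachID, MatchID}. Prime attributes: {CoachID, MatchID}.
Season → Stadium: {Season}⁺ = {Season, Stadium}, which is not all of the attributes, so the left side is not a superkey — BCNF is violated.
Season → Stadium determines the non-prime attribute {Stadium} from a non-superkey — 3NF is violated.
No non-prime attribute depends on a proper subset of any candidate key, so 2NF holds.

2NF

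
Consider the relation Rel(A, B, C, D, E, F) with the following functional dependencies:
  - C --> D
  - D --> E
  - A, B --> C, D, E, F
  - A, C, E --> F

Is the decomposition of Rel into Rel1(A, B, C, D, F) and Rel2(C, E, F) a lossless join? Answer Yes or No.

Yes

Rel1 ∩ Rel2 = {C, F}; its closure under F is {C, D, E, F}.
This includes all of Rel2, so the common attributes are a superkey of Rel2 — the join is lossless.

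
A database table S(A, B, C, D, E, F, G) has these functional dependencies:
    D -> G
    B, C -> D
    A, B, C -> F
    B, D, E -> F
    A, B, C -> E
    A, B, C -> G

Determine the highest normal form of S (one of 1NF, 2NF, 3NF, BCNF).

1NF

Candidate key: {A, B, C}. Prime attributes: {A, B, C}.
For D -> G we have {D}⁺ = {D, G}; {D} is not a superkey, so BCNF fails.
D -> G has non-prime {G} on the right and a non-superkey on the left, so 3NF fails.
The proper key subset {B, C} of {A, B, C} determines non-prime {D, G}, so the relation is not even in 2NF.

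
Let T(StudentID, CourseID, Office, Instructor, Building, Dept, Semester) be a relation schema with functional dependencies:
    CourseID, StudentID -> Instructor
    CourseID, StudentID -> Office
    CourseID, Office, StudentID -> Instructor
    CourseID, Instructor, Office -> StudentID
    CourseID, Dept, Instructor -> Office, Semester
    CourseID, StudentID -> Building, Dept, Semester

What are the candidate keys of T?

No FD produces {CourseID}, so it must be in every candidate key.
Closure of {CourseID, StudentID} is {Building, CourseID, Dept, Instructor, Office, Semester, StudentID}, the whole schema; {CourseID, StudentID} is a candidate key.
Closure of {CourseID, Dept, Instructor} is {Building, CourseID, Dept, Instructor, Office, Semester, StudentID}, the whole schema; {CourseID, Dept, Instructor} is a candidate key.
Closure of {CourseID, Instructor, Office} is {Building, CourseID, Dept, Instructor, Office, Semester, StudentID}, the whole schema; {CourseID, Instructor, Office} is a candidate key.
Any other superkey properly contains one of these, so there are no further candidate keys.

{CourseID, Dept, Instructor}, {CourseID, Instructor, Office}, {CourseID, StudentID}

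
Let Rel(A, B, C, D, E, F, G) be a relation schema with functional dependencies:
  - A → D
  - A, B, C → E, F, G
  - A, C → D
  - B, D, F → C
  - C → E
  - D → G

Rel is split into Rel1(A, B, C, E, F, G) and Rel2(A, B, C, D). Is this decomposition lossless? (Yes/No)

Rel1 ∩ Rel2 = {A, B, C}; its closure under F is {A, B, C, D, E, F, G}.
This includes all of Rel1, so the common attributes are a superkey of Rel1 — the join is lossless.

Yes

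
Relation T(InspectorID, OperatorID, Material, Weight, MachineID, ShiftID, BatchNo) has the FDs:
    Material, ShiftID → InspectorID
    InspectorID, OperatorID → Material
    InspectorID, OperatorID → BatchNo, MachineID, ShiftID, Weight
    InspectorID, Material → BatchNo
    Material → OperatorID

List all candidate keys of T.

{InspectorID, Material}, {InspectorID, OperatorID}, {Material, ShiftID}

{InspectorID, Material} is a candidate key since {InspectorID, Material}⁺ = {BatchNo, InspectorID, MachineID, Material, OperatorID, ShiftID, Weight} covers every attribute.
{InspectorID, OperatorID} is a candidate key since {InspectorID, OperatorID}⁺ = {BatchNo, InspectorID, MachineID, Material, OperatorID, ShiftID, Weight} covers every attribute.
{Material, ShiftID} is a candidate key since {Material, ShiftID}⁺ = {BatchNo, InspectorID, MachineID, Material, OperatorID, ShiftID, Weight} covers every attribute.
These are minimal and exhaustive — every other superkey contains one of them.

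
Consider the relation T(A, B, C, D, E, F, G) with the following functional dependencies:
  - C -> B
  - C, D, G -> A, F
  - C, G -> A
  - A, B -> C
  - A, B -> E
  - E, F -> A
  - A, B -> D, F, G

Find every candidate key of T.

{A, B}, {A, C}, {B, E, F}, {C, E, F}, {C, G}

{A, B} is a candidate key since {A, B}⁺ = {A, B, C, D, E, F, G} covers every attribute.
{A, C} is a candidate key since {A, C}⁺ = {A, B, C, D, E, F, G} covers every attribute.
{C, G} is a candidate key since {C, G}⁺ = {A, B, C, D, E, F, G} covers every attribute.
{B, E, F} is a candidate key since {B, E, F}⁺ = {A, B, C, D, E, F, G} covers every attribute.
{C, E, F} is a candidate key since {C, E, F}⁺ = {A, B, C, D, E, F, G} covers every attribute.
These are minimal and exhaustive — every other superkey contains one of them.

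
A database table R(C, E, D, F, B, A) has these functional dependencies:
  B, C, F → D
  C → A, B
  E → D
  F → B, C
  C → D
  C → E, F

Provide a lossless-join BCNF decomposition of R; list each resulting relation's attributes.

{A, B, C, E, F}; {D, E}

Candidate keys of the original relation: {C}, {F}.
Within {A, B, C, D, E, F}: {E}⁺ ∩ {A, B, C, D, E, F} = {D, E}, not the whole set, so E → D violates BCNF; decompose into {D, E} and {A, B, C, E, F}.
{D, E} has no BCNF violation.
{A, B, C, E, F} has no BCNF violation.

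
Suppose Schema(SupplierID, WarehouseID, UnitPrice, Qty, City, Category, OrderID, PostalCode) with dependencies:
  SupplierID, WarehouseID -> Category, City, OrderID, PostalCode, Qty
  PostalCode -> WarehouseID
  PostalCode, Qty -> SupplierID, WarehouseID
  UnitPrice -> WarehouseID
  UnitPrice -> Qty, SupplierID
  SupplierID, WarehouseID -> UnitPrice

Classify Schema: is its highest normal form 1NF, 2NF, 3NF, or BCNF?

3NF

Candidate keys: {PostalCode, Qty}, {PostalCode, SupplierID}, {SupplierID, WarehouseID}, {UnitPrice}. Prime attributes: {PostalCode, Qty, SupplierID, UnitPrice, WarehouseID}.
For PostalCode -> WarehouseID we have {PostalCode}⁺ = {PostalCode, WarehouseID}; {PostalCode} is not a superkey, so BCNF fails.
Its right-hand attributes {WarehouseID} are all prime, as are those of every other non-superkey FD — the relation is in 3NF.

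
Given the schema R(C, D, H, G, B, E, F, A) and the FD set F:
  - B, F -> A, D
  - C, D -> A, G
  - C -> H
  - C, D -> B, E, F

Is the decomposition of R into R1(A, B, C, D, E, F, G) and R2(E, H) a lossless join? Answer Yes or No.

The shared attributes are {E} and {E}⁺ = {E}.
Neither R1 nor R2 is contained in that closure, so the decomposition is lossy.

No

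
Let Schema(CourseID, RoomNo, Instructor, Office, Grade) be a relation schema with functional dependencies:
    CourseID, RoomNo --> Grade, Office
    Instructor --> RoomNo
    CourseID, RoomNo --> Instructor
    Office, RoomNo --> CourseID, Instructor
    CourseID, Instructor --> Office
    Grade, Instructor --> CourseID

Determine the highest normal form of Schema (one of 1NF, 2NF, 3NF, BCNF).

3NF

Candidate keys: {CourseID, Instructor}, {CourseID, RoomNo}, {Grade, Instructor}, {Instructor, Office}, {Office, RoomNo}. Prime attributes: {CourseID, Grade, Instructor, Office, RoomNo}.
Instructor --> RoomNo: {Instructor}⁺ = {Instructor, RoomNo}, which is not all of the attributes, so the left side is not a superkey — BCNF is violated.
Its right-hand attributes {RoomNo} are all prime, as are those of every other non-superkey FD — the relation is in 3NF.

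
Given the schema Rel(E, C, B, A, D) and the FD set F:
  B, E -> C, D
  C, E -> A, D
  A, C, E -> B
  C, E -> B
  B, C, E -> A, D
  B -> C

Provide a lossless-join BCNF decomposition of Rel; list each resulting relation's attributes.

Candidate keys of the original relation: {B, E}, {C, E}.
Within {A, B, C, D, E}: {B}⁺ ∩ {A, B, C, D, E} = {B, C}, not the whole set, so B -> C violates BCNF; decompose into {B, C} and {A, B, D, E}.
{B, C} is in BCNF.
{A, B, D, E} is in BCNF.

{A, B, D, E}; {B, C}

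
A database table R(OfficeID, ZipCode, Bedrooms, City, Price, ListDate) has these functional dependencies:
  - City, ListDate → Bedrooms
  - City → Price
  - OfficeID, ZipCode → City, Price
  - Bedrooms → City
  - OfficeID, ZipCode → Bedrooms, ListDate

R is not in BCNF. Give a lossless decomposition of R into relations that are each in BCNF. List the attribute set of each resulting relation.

{Bedrooms, City}; {Bedrooms, ListDate}; {City, ListDate, OfficeID, ZipCode}; {City, Price}

Candidate key of the original relation: {OfficeID, ZipCode}.
Within {Bedrooms, City, ListDate, OfficeID, Price, ZipCode}: {City, ListDate}⁺ ∩ {Bedrooms, City, ListDate, OfficeID, Price, ZipCode} = {Bedrooms, City, ListDate, Price}, not the whole set, so City, ListDate → Bedrooms, Price violates BCNF; decompose into {Bedrooms, City, ListDate, Price} and {City, ListDate, OfficeID, ZipCode}.
Within {Bedrooms, City, ListDate, Price}: {City}⁺ ∩ {Bedrooms, City, ListDate, Price} = {City, Price}, not the whole set, so City → Price violates BCNF; decompose into {City, Price} and {Bedrooms, City, ListDate}.
{City, Price} is in BCNF.
Within {Bedrooms, City, ListDate}: {Bedrooms}⁺ ∩ {Bedrooms, City, ListDate} = {Bedrooms, City}, not the whole set, so Bedrooms → City violates BCNF; decompose into {Bedrooms, City} and {Bedrooms, ListDate}.
{Bedrooms, City} is in BCNF.
{Bedrooms, ListDate} is in BCNF.
{City, ListDate, OfficeID, ZipCode} is in BCNF.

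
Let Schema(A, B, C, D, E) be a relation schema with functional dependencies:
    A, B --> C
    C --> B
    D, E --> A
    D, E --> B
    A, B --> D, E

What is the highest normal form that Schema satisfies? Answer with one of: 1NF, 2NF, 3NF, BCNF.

3NF

Candidate keys: {A, B}, {A, C}, {D, E}. Prime attributes: {A, B, C, D, E}.
C --> B: {C}⁺ = {B, C}, which is not all of the attributes, so the left side is not a superkey — BCNF is violated.
But every attribute on its right side ({B}) is prime, and the same holds for every other non-superkey FD, so 3NF still holds.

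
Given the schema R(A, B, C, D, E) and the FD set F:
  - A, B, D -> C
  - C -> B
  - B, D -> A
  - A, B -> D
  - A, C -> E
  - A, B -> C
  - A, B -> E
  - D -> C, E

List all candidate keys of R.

Closure of {D} is {A, B, C, D, E}, the whole schema; {D} is a candidate key.
Closure of {A, B} is {A, B, C, D, E}, the whole schema; {A, B} is a candidate key.
Closure of {A, C} is {A, B, C, D, E}, the whole schema; {A, C} is a candidate key.
These are minimal and exhaustive — every other superkey contains one of them.

{A, B}, {A, C}, {D}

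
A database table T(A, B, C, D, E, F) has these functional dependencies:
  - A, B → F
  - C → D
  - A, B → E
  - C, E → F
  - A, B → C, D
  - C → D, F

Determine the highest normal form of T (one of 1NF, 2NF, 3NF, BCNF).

2NF

Candidate key: {A, B}. Prime attributes: {A, B}.
C → D: {C}⁺ = {C, D, F}, which is not all of the attributes, so the left side is not a superkey — BCNF is violated.
C → D has non-prime {D} on the right and a non-superkey on the left, so 3NF fails.
No non-prime attribute depends on a proper subset of any candidate key, so 2NF holds.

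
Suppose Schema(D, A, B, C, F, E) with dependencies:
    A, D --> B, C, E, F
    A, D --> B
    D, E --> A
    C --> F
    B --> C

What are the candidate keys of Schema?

{A, D}, {D, E}

No FD produces {D}, so it must be in every candidate key.
Closure of {A, D} is {A, B, C, D, E, F}, the whole schema; {A, D} is a candidate key.
Closure of {D, E} is {A, B, C, D, E, F}, the whole schema; {D, E} is a candidate key.
Any other superkey properly contains one of these, so there are no further candidate keys.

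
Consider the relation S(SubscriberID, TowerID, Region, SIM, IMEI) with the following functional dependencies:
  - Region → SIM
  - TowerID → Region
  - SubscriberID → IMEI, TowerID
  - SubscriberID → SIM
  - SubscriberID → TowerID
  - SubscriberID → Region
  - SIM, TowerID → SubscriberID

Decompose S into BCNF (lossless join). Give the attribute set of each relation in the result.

Candidate keys of the original relation: {SubscriberID}, {TowerID}.
Within {IMEI, Region, SIM, SubscriberID, TowerID}: {Region}⁺ ∩ {IMEI, Region, SIM, SubscriberID, TowerID} = {Region, SIM}, not the whole set, so Region → SIM violates BCNF; decompose into {Region, SIM} and {IMEI, Region, SubscriberID, TowerID}.
{Region, SIM}: every determinant is a superkey — BCNF.
{IMEI, Region, SubscriberID, TowerID}: every determinant is a superkey — BCNF.

{IMEI, Region, SubscriberID, TowerID}; {Region, SIM}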